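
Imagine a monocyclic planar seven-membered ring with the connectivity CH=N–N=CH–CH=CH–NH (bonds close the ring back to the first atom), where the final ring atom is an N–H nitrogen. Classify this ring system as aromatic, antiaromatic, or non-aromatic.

Every ring atom contributes a p orbital perpendicular to the ring (each doubly-bonded ring atom is sp² with one p-orbital electron; each =N– nitrogen is pyridine-type (lone pair in the sp² plane, one electron in the p orbital); the pyrrole-type nitrogen donates its lone pair from the p orbital), so the π system is cyclic and fully conjugated.
Tallying contributions gives 3 × 2 = 6 from the double-bond units + 2 from the NH atom = 8.
A 4n π count (8, n = 2) in a planar conjugated ring means antiaromatic.

Antiaromatic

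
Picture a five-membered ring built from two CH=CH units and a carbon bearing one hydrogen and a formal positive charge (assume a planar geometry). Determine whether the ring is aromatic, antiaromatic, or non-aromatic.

Antiaromatic

Every ring atom contributes a p orbital perpendicular to the ring (each doubly-bonded ring atom is sp² with one p-orbital electron; the carbocation has an empty p orbital), so the π system is cyclic and fully conjugated.
π-electron count: 2 × 2 = 4 from the double-bond units + 0 from the CH(+) atom = 4.
A 4n π count (4, n = 1) in a planar conjugated ring means antiaromatic.
This is the cyclopentadienyl cation.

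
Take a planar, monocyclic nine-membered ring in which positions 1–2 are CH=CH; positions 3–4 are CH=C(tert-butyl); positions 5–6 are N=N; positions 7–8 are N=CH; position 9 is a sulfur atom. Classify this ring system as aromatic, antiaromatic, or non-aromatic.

Aromatic

Every ring atom contributes a p orbital perpendicular to the ring (the double-bond atoms are sp², each contributing one p electron; each sp² =N– keeps its lone pair in-plane and puts one electron into the π system; the sulfur donates one lone pair from its p orbital), so the π system is cyclic and fully conjugated.
π-electron count: 4 × 2 = 8 from the double-bond units + 2 from the S atom = 10.
With 10 π electrons (n = 2), the Hückel 4n+2 condition holds.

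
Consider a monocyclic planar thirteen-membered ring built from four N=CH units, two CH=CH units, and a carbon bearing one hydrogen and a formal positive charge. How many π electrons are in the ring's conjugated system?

All ring atoms are sp² and supply a p orbital to the ring (the double-bond atoms are sp², each contributing one p electron; each =N– nitrogen is pyridine-type (lone pair in the sp² plane, one electron in the p orbital); the carbocation has an empty p orbital); the conjugation is uninterrupted.
Adding the contributions, 6 × 2 = 12 from the double-bond units + 0 from the CH(+) atom = 12.

12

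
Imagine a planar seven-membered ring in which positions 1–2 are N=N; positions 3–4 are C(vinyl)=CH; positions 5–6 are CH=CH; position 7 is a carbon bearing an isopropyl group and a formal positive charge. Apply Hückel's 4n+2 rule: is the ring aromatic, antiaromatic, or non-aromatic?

Check conjugation: the double-bond atoms are sp², each contributing one p electron; the doubly-bonded nitrogens are pyridine-type — their lone pairs lie in the ring plane, leaving one electron in the p orbital; the carbocation has an empty p orbital — every position has a p orbital, so the cyclic π system is continuous.
π-electron count: 3 × 2 = 6 from the double-bond units + 0 from the C(isopropyl)(+) atom = 6.
6 = 4(1) + 2, which satisfies Hückel's 4n+2 rule.

Aromatic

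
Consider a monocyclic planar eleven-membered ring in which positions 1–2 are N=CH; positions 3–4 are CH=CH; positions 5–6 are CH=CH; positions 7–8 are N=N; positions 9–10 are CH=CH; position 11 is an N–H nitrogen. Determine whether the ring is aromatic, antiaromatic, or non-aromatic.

Antiaromatic

Check conjugation: each doubly-bonded ring atom is sp² with one p-orbital electron; each sp² =N– keeps its lone pair in-plane and puts one electron into the π system; the pyrrole-type nitrogen donates its lone pair from the p orbital — every position has a p orbital, so the cyclic π system is continuous.
Counting π electrons: 5 × 2 = 10 from the double-bond units + 2 from the NH atom = 12.
With 12 = 4·3 π electrons, Hückel's rule classifies the planar ring as antiaromatic.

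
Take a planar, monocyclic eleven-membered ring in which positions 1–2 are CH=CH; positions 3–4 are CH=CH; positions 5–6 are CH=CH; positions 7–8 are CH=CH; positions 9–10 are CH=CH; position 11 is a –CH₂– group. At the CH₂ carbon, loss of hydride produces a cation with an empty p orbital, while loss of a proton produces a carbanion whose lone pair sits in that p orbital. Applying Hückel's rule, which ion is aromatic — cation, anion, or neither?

The cation

Both ions have a continuous loop of p orbitals — each ring atom is sp².
Cation: 5 × 2 + 0 = 10 π electrons → 4(2)+2, aromatic.
Anion: 5 × 2 + 2 = 12 π electrons → 4(3), antiaromatic.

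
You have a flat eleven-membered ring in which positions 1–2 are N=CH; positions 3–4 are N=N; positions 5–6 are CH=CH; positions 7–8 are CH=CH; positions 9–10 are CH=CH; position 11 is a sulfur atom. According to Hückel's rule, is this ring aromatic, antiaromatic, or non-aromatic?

All ring atoms are sp² and supply a p orbital to the ring (each doubly-bonded ring atom is sp² with one p-orbital electron; each sp² =N– keeps its lone pair in-plane and puts one electron into the π system; the sulfur donates one lone pair from its p orbital); the conjugation is uninterrupted.
Counting π electrons: 5 × 2 = 10 from the double-bond units + 2 from the S atom = 12.
With 12 = 4·3 π electrons, Hückel's rule classifies the planar ring as antiaromatic.

Antiaromatic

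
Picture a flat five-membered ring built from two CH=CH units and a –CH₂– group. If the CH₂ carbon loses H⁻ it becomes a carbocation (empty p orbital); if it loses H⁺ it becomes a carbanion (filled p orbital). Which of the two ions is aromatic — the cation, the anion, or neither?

In either ion the ring is fully conjugated: every atom, including the new sp² carbon, supplies a p orbital.
Cation: 2 × 2 + 0 = 4 π electrons → 4(1), antiaromatic.
Anion: 2 × 2 + 2 = 6 π electrons → 4(1)+2, aromatic.

The anion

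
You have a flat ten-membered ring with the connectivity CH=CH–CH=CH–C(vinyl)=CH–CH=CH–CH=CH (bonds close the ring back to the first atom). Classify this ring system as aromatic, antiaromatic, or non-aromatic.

Aromatic

Every ring atom contributes a p orbital perpendicular to the ring (every atom in a ring double bond is sp² and brings one electron to the p orbital), so the π system is cyclic and fully conjugated.
Counting π electrons: 5 × 2 = 10 from the 5 double-bond units.
With 10 π electrons (n = 2), the Hückel 4n+2 condition holds.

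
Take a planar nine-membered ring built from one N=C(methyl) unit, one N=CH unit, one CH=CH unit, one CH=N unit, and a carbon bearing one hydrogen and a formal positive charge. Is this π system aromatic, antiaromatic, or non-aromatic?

Antiaromatic

Check conjugation: the double-bond atoms are sp², each contributing one p electron; each =N– nitrogen is pyridine-type (lone pair in the sp² plane, one electron in the p orbital); the carbocation has an empty p orbital — every position has a p orbital, so the cyclic π system is continuous.
Adding the contributions, 4 × 2 = 8 from the double-bond units + 0 from the CH(+) atom = 8.
A 4n π count (8, n = 2) in a planar conjugated ring means antiaromatic.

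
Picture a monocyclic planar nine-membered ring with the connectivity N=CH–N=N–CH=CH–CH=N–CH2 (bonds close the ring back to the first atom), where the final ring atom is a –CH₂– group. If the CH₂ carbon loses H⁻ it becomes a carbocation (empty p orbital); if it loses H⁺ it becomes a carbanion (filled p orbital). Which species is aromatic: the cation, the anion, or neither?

The anion

In both ions every ring atom is sp² and contributes a p orbital, so both rings are fully conjugated.
Cation: 4 × 2 + 0 = 8 π electrons → 4(2), antiaromatic.
Anion: 4 × 2 + 2 = 10 π electrons → 4(2)+2, aromatic.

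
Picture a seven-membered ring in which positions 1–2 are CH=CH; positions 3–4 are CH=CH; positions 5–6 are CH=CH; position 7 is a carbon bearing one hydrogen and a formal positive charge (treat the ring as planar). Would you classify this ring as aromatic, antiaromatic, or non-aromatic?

Every ring atom contributes a p orbital perpendicular to the ring (the double-bond atoms are sp², each contributing one p electron; the carbocation has an empty p orbital), so the π system is cyclic and fully conjugated.
Tallying contributions gives 3 × 2 = 6 from the double-bond units + 0 from the CH(+) atom = 6.
Since 6 = 4·1 + 2, the ring meets the 4n+2 criterion.
(The species described is the tropylium cation.)

Aromatic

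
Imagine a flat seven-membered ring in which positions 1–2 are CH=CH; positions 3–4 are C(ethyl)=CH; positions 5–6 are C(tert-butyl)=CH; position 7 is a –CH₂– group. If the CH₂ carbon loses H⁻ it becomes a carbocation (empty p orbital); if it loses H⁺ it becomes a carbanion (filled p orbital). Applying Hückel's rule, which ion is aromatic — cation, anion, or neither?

Both ions have a continuous loop of p orbitals — each ring atom is sp².
Cation: 3 × 2 + 0 = 6 π electrons → 4(1)+2, aromatic.
Anion: 3 × 2 + 2 = 8 π electrons → 4(2), antiaromatic.

The cation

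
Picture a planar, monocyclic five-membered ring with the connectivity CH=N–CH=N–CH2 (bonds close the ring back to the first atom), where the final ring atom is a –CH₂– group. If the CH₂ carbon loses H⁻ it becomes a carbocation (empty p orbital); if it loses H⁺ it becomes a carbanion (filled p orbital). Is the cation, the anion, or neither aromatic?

The anion

In both ions every ring atom is sp² and contributes a p orbital, so both rings are fully conjugated.
Cation: 2 × 2 + 0 = 4 π electrons → 4(1), antiaromatic.
Anion: 2 × 2 + 2 = 6 π electrons → 4(1)+2, aromatic.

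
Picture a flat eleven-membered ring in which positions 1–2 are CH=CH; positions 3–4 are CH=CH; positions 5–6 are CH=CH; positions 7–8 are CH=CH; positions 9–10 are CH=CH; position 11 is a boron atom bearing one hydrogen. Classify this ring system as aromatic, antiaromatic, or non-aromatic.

All ring atoms are sp² and supply a p orbital to the ring (each doubly-bonded ring atom is sp² with one p-orbital electron; the boron has an empty p orbital); the conjugation is uninterrupted.
Tallying contributions gives 5 × 2 = 10 from the double-bond units + 0 from the BH atom = 10.
Since 10 = 4·2 + 2, the ring meets the 4n+2 criterion.

Aromatic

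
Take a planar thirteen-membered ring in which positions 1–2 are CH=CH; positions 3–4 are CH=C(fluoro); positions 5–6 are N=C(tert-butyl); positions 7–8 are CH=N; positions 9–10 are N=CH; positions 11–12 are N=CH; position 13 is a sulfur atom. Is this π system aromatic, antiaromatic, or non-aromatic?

The p orbitals form a continuous loop: every atom in a ring double bond is sp² and brings one electron to the p orbital; the doubly-bonded nitrogens are pyridine-type — their lone pairs lie in the ring plane, leaving one electron in the p orbital; the sulfur donates one lone pair from its p orbital. The ring is fully conjugated.
π-electron count: 6 × 2 = 12 from the double-bond units + 2 from the S atom = 14.
Since 14 = 4·3 + 2, the ring meets the 4n+2 criterion.

Aromatic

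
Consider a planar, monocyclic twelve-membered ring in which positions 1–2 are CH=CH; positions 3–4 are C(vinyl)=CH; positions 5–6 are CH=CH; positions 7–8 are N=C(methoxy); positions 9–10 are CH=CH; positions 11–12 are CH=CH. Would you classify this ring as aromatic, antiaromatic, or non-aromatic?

Check conjugation: every atom in a ring double bond is sp² and brings one electron to the p orbital; each =N– nitrogen is pyridine-type (lone pair in the sp² plane, one electron in the p orbital) — every position has a p orbital, so the cyclic π system is continuous.
π-electron count: 6 × 2 = 12 from the 6 double-bond units.
12 = 4(3); a planar, fully conjugated 4n system is antiaromatic.

Antiaromatic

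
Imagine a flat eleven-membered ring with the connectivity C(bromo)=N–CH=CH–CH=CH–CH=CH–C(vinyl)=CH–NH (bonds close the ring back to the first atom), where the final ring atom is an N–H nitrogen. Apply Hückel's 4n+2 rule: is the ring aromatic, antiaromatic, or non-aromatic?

Antiaromatic

Check conjugation: every atom in a ring double bond is sp² and brings one electron to the p orbital; each =N– nitrogen is pyridine-type (lone pair in the sp² plane, one electron in the p orbital); the pyrrole-type nitrogen donates its lone pair from the p orbital — every position has a p orbital, so the cyclic π system is continuous.
π-electron count: 5 × 2 = 10 from the double-bond units + 2 from the NH atom = 12.
With 12 = 4·3 π electrons, Hückel's rule classifies the planar ring as antiaromatic.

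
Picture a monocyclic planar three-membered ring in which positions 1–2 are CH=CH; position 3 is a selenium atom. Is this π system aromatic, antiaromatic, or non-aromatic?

All ring atoms are sp² and supply a p orbital to the ring (every atom in a ring double bond is sp² and brings one electron to the p orbital; the selenium donates one lone pair from its p orbital); the conjugation is uninterrupted.
Adding the contributions, 1 × 2 = 2 from the double-bond unit + 2 from the Se atom = 4.
A 4n π count (4, n = 1) in a planar conjugated ring means antiaromatic.

Antiaromatic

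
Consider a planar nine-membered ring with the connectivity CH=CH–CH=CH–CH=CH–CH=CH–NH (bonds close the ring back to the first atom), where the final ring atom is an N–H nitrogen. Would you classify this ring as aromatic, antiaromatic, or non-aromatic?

Aromatic

Every ring atom contributes a p orbital perpendicular to the ring (every atom in a ring double bond is sp² and brings one electron to the p orbital; the pyrrole-type nitrogen donates its lone pair from the p orbital), so the π system is cyclic and fully conjugated.
π-electron count: 4 × 2 = 8 from the double-bond units + 2 from the NH atom = 10.
That gives a 4n+2 count (10, n = 2).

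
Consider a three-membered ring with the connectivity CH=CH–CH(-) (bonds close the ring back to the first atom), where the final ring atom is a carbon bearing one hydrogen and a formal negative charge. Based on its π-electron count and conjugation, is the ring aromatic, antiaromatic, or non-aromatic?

All ring atoms are sp² and supply a p orbital to the ring (each doubly-bonded ring atom is sp² with one p-orbital electron; the carbanion's lone pair occupies the p orbital); the conjugation is uninterrupted.
Counting π electrons: 1 × 2 = 2 from the double-bond unit + 2 from the CH(-) atom = 4.
With 4 = 4·1 π electrons, Hückel's rule classifies the planar ring as antiaromatic.

Antiaromatic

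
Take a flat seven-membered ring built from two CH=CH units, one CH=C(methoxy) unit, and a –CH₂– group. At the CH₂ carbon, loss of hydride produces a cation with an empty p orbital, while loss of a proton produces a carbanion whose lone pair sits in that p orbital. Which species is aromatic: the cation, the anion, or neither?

In either ion the ring is fully conjugated: every atom, including the new sp² carbon, supplies a p orbital.
Cation: 3 × 2 + 0 = 6 π electrons → 4(1)+2, aromatic.
Anion: 3 × 2 + 2 = 8 π electrons → 4(2), antiaromatic.

The cation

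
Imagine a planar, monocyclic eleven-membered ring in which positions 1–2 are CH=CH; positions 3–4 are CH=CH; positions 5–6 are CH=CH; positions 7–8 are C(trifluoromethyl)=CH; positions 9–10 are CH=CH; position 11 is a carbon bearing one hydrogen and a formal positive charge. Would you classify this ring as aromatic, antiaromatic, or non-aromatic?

The p orbitals form a continuous loop: every atom in a ring double bond is sp² and brings one electron to the p orbital; the carbocation has an empty p orbital. The ring is fully conjugated.
π-electron count: 5 × 2 = 10 from the double-bond units + 0 from the CH(+) atom = 10.
With 10 π electrons (n = 2), the Hückel 4n+2 condition holds.

Aromatic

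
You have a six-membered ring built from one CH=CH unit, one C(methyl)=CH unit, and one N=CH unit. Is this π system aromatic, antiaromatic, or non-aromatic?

Aromatic

Every ring atom contributes a p orbital perpendicular to the ring (the double-bond atoms are sp², each contributing one p electron; each =N– nitrogen is pyridine-type (lone pair in the sp² plane, one electron in the p orbital)), so the π system is cyclic and fully conjugated.
Counting π electrons: 3 × 2 = 6 from the 3 double-bond units.
6 = 4(1) + 2, which satisfies Hückel's 4n+2 rule.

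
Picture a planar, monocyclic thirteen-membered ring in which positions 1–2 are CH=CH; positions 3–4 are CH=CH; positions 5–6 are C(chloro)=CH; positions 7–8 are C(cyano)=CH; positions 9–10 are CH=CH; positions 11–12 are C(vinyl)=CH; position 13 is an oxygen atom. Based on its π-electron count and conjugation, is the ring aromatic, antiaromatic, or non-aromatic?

Aromatic

Check conjugation: the double-bond atoms are sp², each contributing one p electron; the oxygen donates one lone pair from its p orbital — every position has a p orbital, so the cyclic π system is continuous.
Adding the contributions, 6 × 2 = 12 from the double-bond units + 2 from the O atom = 14.
Since 14 = 4·3 + 2, the ring meets the 4n+2 criterion.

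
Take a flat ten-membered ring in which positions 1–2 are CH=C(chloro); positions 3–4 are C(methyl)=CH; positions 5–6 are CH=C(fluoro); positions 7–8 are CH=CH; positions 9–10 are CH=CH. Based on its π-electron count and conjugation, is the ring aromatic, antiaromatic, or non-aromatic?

Aromatic

Every ring atom contributes a p orbital perpendicular to the ring (the double-bond atoms are sp², each contributing one p electron), so the π system is cyclic and fully conjugated.
Adding the contributions, 5 × 2 = 10 from the 5 double-bond units.
10 = 4(2) + 2, which satisfies Hückel's 4n+2 rule.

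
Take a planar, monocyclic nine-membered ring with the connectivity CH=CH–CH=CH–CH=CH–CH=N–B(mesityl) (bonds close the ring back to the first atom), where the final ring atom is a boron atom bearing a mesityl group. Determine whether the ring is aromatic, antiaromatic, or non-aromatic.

Antiaromatic

All ring atoms are sp² and supply a p orbital to the ring (every atom in a ring double bond is sp² and brings one electron to the p orbital; each =N– nitrogen is pyridine-type (lone pair in the sp² plane, one electron in the p orbital); the boron has an empty p orbital); the conjugation is uninterrupted.
π-electron count: 4 × 2 = 8 from the double-bond units + 0 from the B(mesityl) atom = 8.
A 4n π count (8, n = 2) in a planar conjugated ring means antiaromatic.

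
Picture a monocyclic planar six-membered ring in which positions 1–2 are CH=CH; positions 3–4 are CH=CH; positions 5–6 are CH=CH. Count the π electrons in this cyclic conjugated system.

6

All ring atoms are sp² and supply a p orbital to the ring (each doubly-bonded ring atom is sp² with one p-orbital electron); the conjugation is uninterrupted.
Counting π electrons: 3 × 2 = 6 from the 3 double-bond units.
(This ring is benzene.)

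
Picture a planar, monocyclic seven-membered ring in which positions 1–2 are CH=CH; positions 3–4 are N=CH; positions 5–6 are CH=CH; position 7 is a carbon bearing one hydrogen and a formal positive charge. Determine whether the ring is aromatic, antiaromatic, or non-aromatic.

Aromatic

The p orbitals form a continuous loop: the double-bond atoms are sp², each contributing one p electron; each sp² =N– keeps its lone pair in-plane and puts one electron into the π system; the carbocation has an empty p orbital. The ring is fully conjugated.
Adding the contributions, 3 × 2 = 6 from the double-bond units + 0 from the CH(+) atom = 6.
That gives a 4n+2 count (6, n = 1).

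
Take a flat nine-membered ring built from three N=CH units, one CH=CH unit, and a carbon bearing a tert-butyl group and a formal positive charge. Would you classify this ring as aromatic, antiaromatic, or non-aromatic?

Every ring atom contributes a p orbital perpendicular to the ring (each doubly-bonded ring atom is sp² with one p-orbital electron; each sp² =N– keeps its lone pair in-plane and puts one electron into the π system; the carbocation has an empty p orbital), so the π system is cyclic and fully conjugated.
Tallying contributions gives 4 × 2 = 8 from the double-bond units + 0 from the C(tert-butyl)(+) atom = 8.
With 8 = 4·2 π electrons, Hückel's rule classifies the planar ring as antiaromatic.

Antiaromatic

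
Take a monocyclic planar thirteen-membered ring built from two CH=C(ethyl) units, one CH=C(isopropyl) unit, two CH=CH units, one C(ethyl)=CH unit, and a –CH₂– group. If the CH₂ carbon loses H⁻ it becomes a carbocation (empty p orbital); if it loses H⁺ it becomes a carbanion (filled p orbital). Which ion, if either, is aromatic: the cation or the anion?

Both ions have a continuous loop of p orbitals — each ring atom is sp².
Cation: 6 × 2 + 0 = 12 π electrons → 4(3), antiaromatic.
Anion: 6 × 2 + 2 = 14 π electrons → 4(3)+2, aromatic.

The anion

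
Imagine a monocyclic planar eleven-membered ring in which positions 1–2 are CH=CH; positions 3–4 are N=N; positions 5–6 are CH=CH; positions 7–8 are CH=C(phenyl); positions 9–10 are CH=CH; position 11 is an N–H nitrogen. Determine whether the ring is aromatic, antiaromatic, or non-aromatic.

Check conjugation: each doubly-bonded ring atom is sp² with one p-orbital electron; the doubly-bonded nitrogens are pyridine-type — their lone pairs lie in the ring plane, leaving one electron in the p orbital; the pyrrole-type nitrogen donates its lone pair from the p orbital — every position has a p orbital, so the cyclic π system is continuous.
Tallying contributions gives 5 × 2 = 10 from the double-bond units + 2 from the NH atom = 12.
12 is a 4n count (n = 3), so the planar conjugated ring is antiaromatic.

Antiaromatic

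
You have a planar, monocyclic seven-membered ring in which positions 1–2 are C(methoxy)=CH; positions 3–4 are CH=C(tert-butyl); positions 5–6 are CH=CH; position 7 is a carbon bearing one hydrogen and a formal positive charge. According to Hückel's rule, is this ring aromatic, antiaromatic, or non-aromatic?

Every ring atom contributes a p orbital perpendicular to the ring (every atom in a ring double bond is sp² and brings one electron to the p orbital; the carbocation has an empty p orbital), so the π system is cyclic and fully conjugated.
π-electron count: 3 × 2 = 6 from the double-bond units + 0 from the CH(+) atom = 6.
That gives a 4n+2 count (6, n = 1).

Aromatic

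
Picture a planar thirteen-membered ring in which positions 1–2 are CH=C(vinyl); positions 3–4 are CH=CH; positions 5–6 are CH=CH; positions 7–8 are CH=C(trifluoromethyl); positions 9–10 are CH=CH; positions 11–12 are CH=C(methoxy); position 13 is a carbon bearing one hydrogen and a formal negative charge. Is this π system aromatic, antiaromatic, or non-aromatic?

The p orbitals form a continuous loop: each doubly-bonded ring atom is sp² with one p-orbital electron; the carbanion's lone pair occupies the p orbital. The ring is fully conjugated.
π-electron count: 6 × 2 = 12 from the double-bond units + 2 from the CH(-) atom = 14.
With 14 π electrons (n = 3), the Hückel 4n+2 condition holds.

Aromatic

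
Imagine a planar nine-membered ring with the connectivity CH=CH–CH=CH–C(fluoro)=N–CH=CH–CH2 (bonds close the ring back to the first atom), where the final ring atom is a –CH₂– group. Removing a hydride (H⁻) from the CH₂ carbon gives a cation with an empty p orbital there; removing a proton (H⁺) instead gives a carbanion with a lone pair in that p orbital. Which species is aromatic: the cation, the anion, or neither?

Both ions have a continuous loop of p orbitals — each ring atom is sp².
Cation: 4 × 2 + 0 = 8 π electrons → 4(2), antiaromatic.
Anion: 4 × 2 + 2 = 10 π electrons → 4(2)+2, aromatic.

The anion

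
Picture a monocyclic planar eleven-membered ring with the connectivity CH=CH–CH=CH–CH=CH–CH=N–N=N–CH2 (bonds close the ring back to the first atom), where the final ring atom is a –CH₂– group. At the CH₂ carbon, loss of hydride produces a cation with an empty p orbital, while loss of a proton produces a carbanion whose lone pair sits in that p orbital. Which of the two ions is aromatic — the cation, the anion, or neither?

The cation

Both ions have a continuous loop of p orbitals — each ring atom is sp².
Cation: 5 × 2 + 0 = 10 π electrons → 4(2)+2, aromatic.
Anion: 5 × 2 + 2 = 12 π electrons → 4(3), antiaromatic.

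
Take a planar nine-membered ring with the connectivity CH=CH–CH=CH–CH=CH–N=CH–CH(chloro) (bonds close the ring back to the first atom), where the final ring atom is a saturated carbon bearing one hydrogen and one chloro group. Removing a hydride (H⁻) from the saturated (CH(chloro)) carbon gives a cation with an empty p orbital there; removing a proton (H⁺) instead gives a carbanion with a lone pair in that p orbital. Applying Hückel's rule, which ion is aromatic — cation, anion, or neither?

In either ion the ring is fully conjugated: every atom, including the new sp² carbon, supplies a p orbital.
Cation: 4 × 2 + 0 = 8 π electrons → 4(2), antiaromatic.
Anion: 4 × 2 + 2 = 10 π electrons → 4(2)+2, aromatic.

The anion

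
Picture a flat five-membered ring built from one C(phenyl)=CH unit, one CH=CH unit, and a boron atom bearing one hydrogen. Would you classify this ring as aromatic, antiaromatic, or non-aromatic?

Every ring atom contributes a p orbital perpendicular to the ring (the double-bond atoms are sp², each contributing one p electron; the boron has an empty p orbital), so the π system is cyclic and fully conjugated.
Counting π electrons: 2 × 2 = 4 from the double-bond units + 0 from the BH atom = 4.
A 4n π count (4, n = 1) in a planar conjugated ring means antiaromatic.

Antiaromatic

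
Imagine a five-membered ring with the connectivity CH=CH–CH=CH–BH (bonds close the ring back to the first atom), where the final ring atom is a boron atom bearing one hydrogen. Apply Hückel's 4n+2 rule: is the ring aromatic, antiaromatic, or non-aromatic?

The p orbitals form a continuous loop: the double-bond atoms are sp², each contributing one p electron; the boron has an empty p orbital. The ring is fully conjugated.
Tallying contributions gives 2 × 2 = 4 from the double-bond units + 0 from the BH atom = 4.
4 is a 4n count (n = 1), so the planar conjugated ring is antiaromatic.
(The species described is borole.)

Antiaromatic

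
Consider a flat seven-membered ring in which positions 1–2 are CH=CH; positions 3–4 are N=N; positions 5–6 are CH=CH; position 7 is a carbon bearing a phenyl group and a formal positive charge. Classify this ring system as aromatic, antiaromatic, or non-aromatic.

Aromatic

The p orbitals form a continuous loop: each doubly-bonded ring atom is sp² with one p-orbital electron; each sp² =N– keeps its lone pair in-plane and puts one electron into the π system; the carbocation has an empty p orbital. The ring is fully conjugated.
Tallying contributions gives 3 × 2 = 6 from the double-bond units + 0 from the C(phenyl)(+) atom = 6.
Since 6 = 4·1 + 2, the ring meets the 4n+2 criterion.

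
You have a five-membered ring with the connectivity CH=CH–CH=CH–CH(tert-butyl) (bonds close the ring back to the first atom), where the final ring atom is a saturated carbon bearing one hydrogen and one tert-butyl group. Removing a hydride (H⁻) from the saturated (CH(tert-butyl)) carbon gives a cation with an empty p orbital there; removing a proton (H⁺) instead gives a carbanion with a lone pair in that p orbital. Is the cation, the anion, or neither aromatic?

The anion

Both ions have a continuous loop of p orbitals — each ring atom is sp².
Cation: 2 × 2 + 0 = 4 π electrons → 4(1), antiaromatic.
Anion: 2 × 2 + 2 = 6 π electrons → 4(1)+2, aromatic.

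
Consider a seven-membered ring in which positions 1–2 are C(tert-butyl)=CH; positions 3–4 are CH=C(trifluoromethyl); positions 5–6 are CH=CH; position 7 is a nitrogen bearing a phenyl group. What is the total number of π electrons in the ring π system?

Check conjugation: each doubly-bonded ring atom is sp² with one p-orbital electron; the pyrrole-type nitrogen donates its lone pair from the p orbital — every position has a p orbital, so the cyclic π system is continuous.
π-electron count: 3 × 2 = 6 from the double-bond units + 2 from the N(phenyl) atom = 8.

8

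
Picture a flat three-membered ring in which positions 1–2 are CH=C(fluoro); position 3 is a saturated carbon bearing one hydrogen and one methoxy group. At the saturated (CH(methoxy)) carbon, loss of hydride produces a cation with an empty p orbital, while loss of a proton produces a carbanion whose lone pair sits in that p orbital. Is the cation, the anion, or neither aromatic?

The cation

In both ions every ring atom is sp² and contributes a p orbital, so both rings are fully conjugated.
Cation: 1 × 2 + 0 = 2 π electrons → 4(0)+2, aromatic.
Anion: 1 × 2 + 2 = 4 π electrons → 4(1), antiaromatic.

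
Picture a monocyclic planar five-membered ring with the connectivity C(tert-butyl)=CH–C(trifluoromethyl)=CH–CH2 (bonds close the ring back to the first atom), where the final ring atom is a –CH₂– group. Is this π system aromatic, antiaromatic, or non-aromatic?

At the CH2 position, the tetrahedral CH₂ carbon is sp³ and has no p orbital in the ring π system; the ring's p-orbital overlap is broken there.
Without a continuous loop of overlapping p orbitals the Hückel electron count never comes into play.

Non-aromatic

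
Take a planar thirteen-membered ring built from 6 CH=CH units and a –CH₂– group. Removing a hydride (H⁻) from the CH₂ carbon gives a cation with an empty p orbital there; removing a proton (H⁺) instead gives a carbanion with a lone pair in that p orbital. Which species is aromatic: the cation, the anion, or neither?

The anion

Once that carbon is sp², every ring atom has a p orbital and both ions are fully conjugated.
Cation: 6 × 2 + 0 = 12 π electrons → 4(3), antiaromatic.
Anion: 6 × 2 + 2 = 14 π electrons → 4(3)+2, aromatic.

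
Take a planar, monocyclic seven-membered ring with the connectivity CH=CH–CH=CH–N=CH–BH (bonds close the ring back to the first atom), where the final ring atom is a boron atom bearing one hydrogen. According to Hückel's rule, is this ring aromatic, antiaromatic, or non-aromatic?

Aromatic

Check conjugation: the double-bond atoms are sp², each contributing one p electron; each sp² =N– keeps its lone pair in-plane and puts one electron into the π system; the boron has an empty p orbital — every position has a p orbital, so the cyclic π system is continuous.
π-electron count: 3 × 2 = 6 from the double-bond units + 0 from the BH atom = 6.
6 = 4(1) + 2, which satisfies Hückel's 4n+2 rule.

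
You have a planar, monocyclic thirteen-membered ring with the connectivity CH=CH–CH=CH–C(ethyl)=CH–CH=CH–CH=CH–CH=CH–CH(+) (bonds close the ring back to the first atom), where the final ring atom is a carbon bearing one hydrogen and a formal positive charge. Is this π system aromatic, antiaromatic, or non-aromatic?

All ring atoms are sp² and supply a p orbital to the ring (the double-bond atoms are sp², each contributing one p electron; the carbocation has an empty p orbital); the conjugation is uninterrupted.
Counting π electrons: 6 × 2 = 12 from the double-bond units + 0 from the CH(+) atom = 12.
With 12 = 4·3 π electrons, Hückel's rule classifies the planar ring as antiaromatic.

Antiaromatic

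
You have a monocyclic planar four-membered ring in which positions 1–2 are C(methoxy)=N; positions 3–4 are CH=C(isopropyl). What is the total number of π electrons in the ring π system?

All ring atoms are sp² and supply a p orbital to the ring (the double-bond atoms are sp², each contributing one p electron; each =N– nitrogen is pyridine-type (lone pair in the sp² plane, one electron in the p orbital)); the conjugation is uninterrupted.
π-electron count: 2 × 2 = 4 from the 2 double-bond units.

4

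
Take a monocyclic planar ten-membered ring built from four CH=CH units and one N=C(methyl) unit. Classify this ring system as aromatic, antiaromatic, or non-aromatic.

All ring atoms are sp² and supply a p orbital to the ring (the double-bond atoms are sp², each contributing one p electron; each =N– nitrogen is pyridine-type (lone pair in the sp² plane, one electron in the p orbital)); the conjugation is uninterrupted.
Tallying contributions gives 5 × 2 = 10 from the 5 double-bond units.
With 10 π electrons (n = 2), the Hückel 4n+2 condition holds.

Aromatic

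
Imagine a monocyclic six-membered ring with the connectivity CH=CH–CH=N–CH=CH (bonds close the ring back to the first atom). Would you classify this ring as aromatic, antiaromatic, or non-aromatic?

Aromatic

Check conjugation: each doubly-bonded ring atom is sp² with one p-orbital electron; each sp² =N– keeps its lone pair in-plane and puts one electron into the π system — every position has a p orbital, so the cyclic π system is continuous.
Counting π electrons: 3 × 2 = 6 from the 3 double-bond units.
6 = 4(1) + 2, which satisfies Hückel's 4n+2 rule.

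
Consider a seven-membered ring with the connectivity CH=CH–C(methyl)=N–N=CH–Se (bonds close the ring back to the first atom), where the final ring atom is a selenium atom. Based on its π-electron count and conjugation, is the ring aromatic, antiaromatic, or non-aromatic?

All ring atoms are sp² and supply a p orbital to the ring (each doubly-bonded ring atom is sp² with one p-orbital electron; each sp² =N– keeps its lone pair in-plane and puts one electron into the π system; the selenium donates one lone pair from its p orbital); the conjugation is uninterrupted.
π-electron count: 3 × 2 = 6 from the double-bond units + 2 from the Se atom = 8.
A 4n π count (8, n = 2) in a planar conjugated ring means antiaromatic.

Antiaromatic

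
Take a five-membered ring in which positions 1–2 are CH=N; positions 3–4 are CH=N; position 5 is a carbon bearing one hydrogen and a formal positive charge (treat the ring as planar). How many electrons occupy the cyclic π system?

4

The p orbitals form a continuous loop: each doubly-bonded ring atom is sp² with one p-orbital electron; each sp² =N– keeps its lone pair in-plane and puts one electron into the π system; the carbocation has an empty p orbital. The ring is fully conjugated.
π-electron count: 2 × 2 = 4 from the double-bond units + 0 from the CH(+) atom = 4.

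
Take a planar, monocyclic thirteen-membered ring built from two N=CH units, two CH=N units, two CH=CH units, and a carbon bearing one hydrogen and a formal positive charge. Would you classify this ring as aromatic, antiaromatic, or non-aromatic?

Antiaromatic

The p orbitals form a continuous loop: each doubly-bonded ring atom is sp² with one p-orbital electron; each sp² =N– keeps its lone pair in-plane and puts one electron into the π system; the carbocation has an empty p orbital. The ring is fully conjugated.
Tallying contributions gives 6 × 2 = 12 from the double-bond units + 0 from the CH(+) atom = 12.
With 12 = 4·3 π electrons, Hückel's rule classifies the planar ring as antiaromatic.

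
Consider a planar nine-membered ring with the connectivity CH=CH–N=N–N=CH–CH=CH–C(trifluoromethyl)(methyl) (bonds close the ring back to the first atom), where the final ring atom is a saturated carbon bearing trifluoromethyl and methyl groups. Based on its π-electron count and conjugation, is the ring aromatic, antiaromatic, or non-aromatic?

Non-aromatic

At the C(trifluoromethyl)(methyl) position, that saturated carbon is sp³ and has no p orbital in the ring π system; the ring's p-orbital overlap is broken there.
Broken conjugation rules out both aromaticity and antiaromaticity.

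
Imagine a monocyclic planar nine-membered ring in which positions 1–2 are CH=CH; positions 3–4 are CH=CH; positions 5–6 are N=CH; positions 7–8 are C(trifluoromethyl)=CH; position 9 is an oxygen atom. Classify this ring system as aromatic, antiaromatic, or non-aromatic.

Aromatic

All ring atoms are sp² and supply a p orbital to the ring (every atom in a ring double bond is sp² and brings one electron to the p orbital; each sp² =N– keeps its lone pair in-plane and puts one electron into the π system; the oxygen donates one lone pair from its p orbital); the conjugation is uninterrupted.
π-electron count: 4 × 2 = 8 from the double-bond units + 2 from the O atom = 10.
10 = 4(2) + 2, which satisfies Hückel's 4n+2 rule.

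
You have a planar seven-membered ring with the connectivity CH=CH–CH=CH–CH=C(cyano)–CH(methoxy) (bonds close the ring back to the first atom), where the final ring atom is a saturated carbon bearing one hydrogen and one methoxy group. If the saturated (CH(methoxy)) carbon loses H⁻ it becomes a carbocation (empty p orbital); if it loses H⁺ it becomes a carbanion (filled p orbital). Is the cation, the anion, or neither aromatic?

The cation

Once that carbon is sp², every ring atom has a p orbital and both ions are fully conjugated.
Cation: 3 × 2 + 0 = 6 π electrons → 4(1)+2, aromatic.
Anion: 3 × 2 + 2 = 8 π electrons → 4(2), antiaromatic.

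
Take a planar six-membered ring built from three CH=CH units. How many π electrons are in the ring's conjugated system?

All ring atoms are sp² and supply a p orbital to the ring (the double-bond atoms are sp², each contributing one p electron); the conjugation is uninterrupted.
Counting π electrons: 3 × 2 = 6 from the 3 double-bond units.
(The species described is benzene.)

6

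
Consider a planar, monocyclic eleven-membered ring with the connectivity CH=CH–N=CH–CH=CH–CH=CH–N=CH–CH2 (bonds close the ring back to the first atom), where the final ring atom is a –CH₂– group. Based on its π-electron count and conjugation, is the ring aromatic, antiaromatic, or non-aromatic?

Non-aromatic

At the CH2 position, the tetrahedral CH₂ carbon is sp³ and has no p orbital in the ring π system; the ring's p-orbital overlap is broken there.
A ring that is not fully conjugated cannot be aromatic or antiaromatic regardless of its π-electron count.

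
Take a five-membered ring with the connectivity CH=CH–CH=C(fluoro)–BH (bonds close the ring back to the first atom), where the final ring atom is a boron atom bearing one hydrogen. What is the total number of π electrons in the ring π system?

The p orbitals form a continuous loop: each doubly-bonded ring atom is sp² with one p-orbital electron; the boron has an empty p orbital. The ring is fully conjugated.
π-electron count: 2 × 2 = 4 from the double-bond units + 0 from the BH atom = 4.

4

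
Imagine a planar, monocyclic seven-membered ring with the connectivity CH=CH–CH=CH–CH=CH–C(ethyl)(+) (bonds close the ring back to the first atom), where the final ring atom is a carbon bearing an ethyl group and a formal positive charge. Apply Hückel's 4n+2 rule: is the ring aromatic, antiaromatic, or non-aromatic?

Check conjugation: each doubly-bonded ring atom is sp² with one p-orbital electron; the carbocation has an empty p orbital — every position has a p orbital, so the cyclic π system is continuous.
Counting π electrons: 3 × 2 = 6 from the double-bond units + 0 from the C(ethyl)(+) atom = 6.
That gives a 4n+2 count (6, n = 1).

Aromatic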